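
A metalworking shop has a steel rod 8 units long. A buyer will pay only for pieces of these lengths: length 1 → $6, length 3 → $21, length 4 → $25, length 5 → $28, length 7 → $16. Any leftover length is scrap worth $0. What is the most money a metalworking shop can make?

Consider every possible first cut. f[k] is the best of p[i]+f[k−i] over all sellable i≤k.
f[1] = 6
f[2] = 12  (first piece 1, then f[1]=6)
f[3] = max(6+12, 21+0) = 21
f[4] = max(6+21, 21+6, 25+0) = 27
f[5] = max(6+27, 21+12, 25+6, 28+0) = 33
f[6] = max(6+33, 21+21, 25+12, 28+6) = 42
f[7] = max(6+42, 21+27, 25+21, 28+12, 16+0) = 48
f[8] = max(6+48, 21+33, 25+27, 28+21, 16+6) = 54
One optimal cutting: 3 + 3 + 1 + 1 → $54.

54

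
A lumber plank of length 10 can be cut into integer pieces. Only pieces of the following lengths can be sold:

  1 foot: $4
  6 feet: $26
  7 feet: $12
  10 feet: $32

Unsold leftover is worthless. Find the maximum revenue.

42

Consider every possible first cut. best[k] is the best of p[i]+best[k−i] over all sellable i≤k.
best[1] = 4
best[2] = 8  (first piece 1, then best[1]=4)
best[3] = 12  (first piece 1, then best[2]=8)
best[4] = 16  (first piece 1, then best[3]=12)
best[5] = 20  (first piece 1, then best[4]=16)
best[6] = max(4+20, 26+0) = 26
best[7] = max(4+26, 26+4, 12+0) = 30
best[8] = max(4+30, 26+8, 12+4) = 34
best[9] = max(4+34, 26+12, 12+8) = 38
best[10] = max(4+38, 26+16, 12+12, 32+0) = 42
One optimal cutting: 6 + 1 + 1 + 1 + 1 → $42.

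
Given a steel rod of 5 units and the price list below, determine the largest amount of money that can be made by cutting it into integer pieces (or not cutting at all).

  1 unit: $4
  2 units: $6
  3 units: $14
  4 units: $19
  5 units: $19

23

Build R[k] bottom-up: R[k] = max over allowed piece i of (p[i] + R[k−i]).
R[1] = 4
R[2] = max(4+4, 6+0) = 8
R[3] = max(4+8, 6+4, 14+0) = 14
R[4] = max(4+14, 6+8, 14+4, 19+0) = 19
R[5] = max(4+19, 6+14, 14+8, 19+4, 19+0) = 23
One optimal cutting: 4 + 1 → $19 + $4 = $23.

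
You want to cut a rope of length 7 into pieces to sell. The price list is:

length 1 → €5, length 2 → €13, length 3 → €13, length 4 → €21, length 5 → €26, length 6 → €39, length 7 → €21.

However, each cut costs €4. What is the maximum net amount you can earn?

Build v[k] bottom-up: v[k] = max over allowed piece i of (p[i] + v[k−i]) − 4 per cut.
v[1] = 5
v[2] = 13
v[3] = 14  (first piece 1, then v[2]=13)
v[4] = 22  (first piece 2, then v[2]=13)
v[5] = 26
v[6] = 39
v[7] = 40  (first piece 1, then v[6]=39)
One optimal plan: pieces 6 + 1 (1 cut) → €44 − €4 = €40.

40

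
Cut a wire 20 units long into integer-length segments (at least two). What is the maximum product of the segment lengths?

1458

Fill P[k] for k=2..20: at each k try every first piece i and multiply by the better of (k−i) uncut or P[k−i].
P[2] = 1*max(1,0) = 1*1 = 1
P[3] = max(1*2, 2*1) = 2
P[4] = max(1*3, 2*2, 3*1) = 4
P[5] = max(1*4, 2*3, 3*2, 4*1) = 6
P[6] = max(1*6, 2*4, 3*3, 4*2, 5*1) = 9
P[7] = max(1*9, 2*6, 3*4, 4*3, 5*2, 6*1) = 12
P[8] = max(1*12, 2*9, 3*6, …, 6*2, 7*1) = 18
P[9] = max(1*18, 2*12, 3*9, …, 7*2, 8*1) = 27
P[10] = max(1*27, 2*18, 3*12, …, 8*2, 9*1) = 36
P[11] = max(1*36, 2*27, 3*18, …, 9*2, 10*1) = 54
P[12] = max(1*54, 2*36, 3*27, …, 10*2, 11*1) = 81
P[13] = max(1*81, 2*54, 3*36, …, 11*2, 12*1) = 108
P[14] = max(1*108, 2*81, 3*54, …, 12*2, 13*1) = 162
P[15] = max(1*162, 2*108, 3*81, …, 13*2, 14*1) = 243
P[16] = max(1*243, 2*162, 3*108, …, 14*2, 15*1) = 324
P[17] = max(1*324, 2*243, 3*162, …, 15*2, 16*1) = 486
P[18] = max(1*486, 2*324, 3*243, …, 16*2, 17*1) = 729
P[19] = max(1*729, 2*486, 3*324, …, 17*2, 18*1) = 972
P[20] = max(1*972, 2*729, 3*486, …, 18*2, 19*1) = 1458
One optimal split: 3 + 3 + 3 + 3 + 3 + 3 + 2; product 3*3*3*3*3*3*2 = 1458.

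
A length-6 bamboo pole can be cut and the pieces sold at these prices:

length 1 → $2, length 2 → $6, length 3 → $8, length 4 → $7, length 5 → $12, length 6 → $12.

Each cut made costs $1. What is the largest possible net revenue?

16

Build net[k] bottom-up: net[k] = max over allowed piece i of (p[i] + net[k−i]) − 1 per cut.
net[1] = 2
net[2] = max(2+2-1, 6+0) = 6
net[3] = max(2+6-1, 6+2-1, 8+0) = 8
net[4] = max(2+8-1, 6+6-1, 8+2-1, 7+0) = 11
net[5] = max(2+11-1, 6+8-1, 8+6-1, 7+2-1, 12+0) = 13
net[6] = max(2+13-1, 6+11-1, 8+8-1, 7+6-1, 12+2-1, 12+0) = 16
One optimal plan: pieces 2 + 2 + 2 (2 cuts) → $18 − $2 = $16.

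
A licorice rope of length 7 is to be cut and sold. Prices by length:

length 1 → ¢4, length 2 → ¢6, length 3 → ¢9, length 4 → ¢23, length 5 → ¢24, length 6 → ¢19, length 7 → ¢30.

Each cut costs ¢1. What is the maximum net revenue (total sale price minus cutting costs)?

32

Consider every possible first cut. v[k] is the best of p[i]+v[k−i] over all sellable i≤k, charging 1 whenever i<k.
v[1] = 4
v[2] = 7  (first piece 1, then v[1]=4)
v[3] = 10  (first piece 1, then v[2]=7)
v[4] = 23
v[5] = 26  (first piece 1, then v[4]=23)
v[6] = 29  (first piece 1, then v[5]=26)
v[7] = 32  (first piece 1, then v[6]=29)
One optimal plan: pieces 4 + 1 + 1 + 1 (3 cuts) → ¢35 − ¢3 = ¢32.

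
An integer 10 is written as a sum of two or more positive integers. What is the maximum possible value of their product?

36

Fill f[k] for k=2..10: at each k try every first piece i and multiply by the better of (k−i) uncut or f[k−i].
f[2] = 1×max(1,0) = 1×1 = 1
f[3] = 1×max(2,1) = 1×2 = 2
f[4] = 2×max(2,1) = 2×2 = 4
f[5] = 2×max(3,2) = 2×3 = 6
f[6] = 3×max(3,2) = 3×3 = 9
f[7] = 2×max(5,6) = 2×6 = 12
f[8] = 2×max(6,9) = 2×9 = 18
f[9] = 3×max(6,9) = 3×9 = 27
f[10] = 2×max(8,18) = 2×18 = 36
One optimal split: 3 + 3 + 2 + 2; product 3×3×2×2 = 36.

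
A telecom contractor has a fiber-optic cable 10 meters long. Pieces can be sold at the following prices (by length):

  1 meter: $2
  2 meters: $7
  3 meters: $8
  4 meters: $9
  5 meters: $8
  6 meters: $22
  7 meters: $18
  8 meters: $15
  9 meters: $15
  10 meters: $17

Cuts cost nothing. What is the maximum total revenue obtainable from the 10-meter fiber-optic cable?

36

Consider every possible first cut. R[k] is the best of p[i]+R[k−i] over all sellable i≤k.
R[1] = 2
R[2] = max(2+2, 7+0) = 7
R[3] = max(2+7, 7+2, 8+0) = 9
R[4] = max(2+9, 7+7, 8+2, 9+0) = 14
R[5] = max(2+14, 7+9, 8+7, 9+2, 8+0) = 16
R[6] = max(2+16, 7+14, 8+9, 9+7, 8+2, 22+0) = 22
R[7] = max(2+22, 7+16, 8+14, …, 22+2, 18+0) = 24
R[8] = max(2+24, 7+22, 8+16, …, 18+2, 15+0) = 29
R[9] = max(2+29, 7+24, 8+22, …, 15+2, 15+0) = 31
R[10] = max(2+31, 7+29, 8+24, …, 15+2, 17+0) = 36
One optimal cutting: 6 + 2 + 2 → $22 + $7 + $7 = $36.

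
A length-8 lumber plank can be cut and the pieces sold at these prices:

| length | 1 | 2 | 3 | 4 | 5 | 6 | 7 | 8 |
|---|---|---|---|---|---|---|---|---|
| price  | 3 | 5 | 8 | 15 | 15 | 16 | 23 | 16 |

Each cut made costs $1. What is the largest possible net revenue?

Build v[k] bottom-up: v[k] = max over allowed piece i of (p[i] + v[k−i]) − 1 per cut.
v[1] = 3
v[2] = max(3+3-1, 5+0) = 5
v[3] = max(3+5-1, 5+3-1, 8+0) = 8
v[4] = max(3+8-1, 5+5-1, 8+3-1, 15+0) = 15
v[5] = max(3+15-1, 5+8-1, 8+5-1, 15+3-1, 15+0) = 17
v[6] = max(3+17-1, 5+15-1, 8+8-1, 15+5-1, 15+3-1, 16+0) = 19
v[7] = max(3+19-1, 5+17-1, 8+15-1, …, 16+3-1, 23+0) = 23
v[8] = max(3+23-1, 5+19-1, 8+17-1, …, 23+3-1, 16+0) = 29
One optimal plan: pieces 4 + 4 (1 cut) → $30 − $1 = $29.

29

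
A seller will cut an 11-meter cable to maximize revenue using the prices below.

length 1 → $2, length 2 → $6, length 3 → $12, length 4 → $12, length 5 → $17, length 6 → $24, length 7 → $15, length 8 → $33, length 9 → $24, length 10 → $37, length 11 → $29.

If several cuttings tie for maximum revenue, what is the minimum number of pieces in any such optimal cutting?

Build r[k] bottom-up: r[k] = max over allowed piece i of (p[i] + r[k−i]).
r[1] = 2
r[2] = max(2+2, 6+0) = 6
r[3] = max(2+6, 6+2, 12+0) = 12
r[4] = max(2+12, 6+6, 12+2, 12+0) = 14
r[5] = max(2+14, 6+12, 12+6, 12+2, 17+0) = 18
r[6] = max(2+18, 6+14, 12+12, 12+6, 17+2, 24+0) = 24
r[7] = max(2+24, 6+18, 12+14, …, 24+2, 15+0) = 26
r[8] = max(2+26, 6+24, 12+18, …, 15+2, 33+0) = 33
r[9] = max(2+33, 6+26, 12+24, …, 33+2, 24+0) = 36
r[10] = max(2+36, 6+33, 12+26, …, 24+2, 37+0) = 39
r[11] = max(2+39, 6+36, 12+33, …, 37+2, 29+0) = 45
Maximum revenue is $45.
Now minimize piece count subject to staying optimal: for each k, pieces[k] = 1 + min over i with p[i]+r[k−i]=r[k] of pieces[k−i].
pieces[8] = 1
pieces[9] = 2
pieces[10] = 2
pieces[11] = 2

2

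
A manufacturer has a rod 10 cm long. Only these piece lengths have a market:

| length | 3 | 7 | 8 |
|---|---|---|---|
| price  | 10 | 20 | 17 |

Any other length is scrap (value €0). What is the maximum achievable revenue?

Consider every possible first cut. r[k] is the best of p[i]+r[k−i] over all sellable i≤k.
r[1] = 0
r[2] = 0
r[3] = 10
r[4] = 10
r[5] = 10
r[6] = 20  (first piece 3, then r[3]=10)
r[7] = max(10+10, 20+0) = 20
r[8] = max(10+10, 20+0, 17+0) = 20
r[9] = max(10+20, 20+0, 17+0) = 30
r[10] = max(10+20, 20+10, 17+0) = 30
One optimal cutting: pieces 3 + 3 + 3 with 1 cm of scrap → €30.

30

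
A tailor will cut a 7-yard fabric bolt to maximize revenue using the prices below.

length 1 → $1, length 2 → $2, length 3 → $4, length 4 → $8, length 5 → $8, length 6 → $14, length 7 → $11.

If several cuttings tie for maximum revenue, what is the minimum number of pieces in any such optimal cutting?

Consider every possible first cut. r[k] is the best of p[i]+r[k−i] over all sellable i≤k.
r[1] = 1
r[2] = max(1+1, 2+0) = 2
r[3] = max(1+2, 2+1, 4+0) = 4
r[4] = max(1+4, 2+2, 4+1, 8+0) = 8
r[5] = max(1+8, 2+4, 4+2, 8+1, 8+0) = 9
r[6] = max(1+9, 2+8, 4+4, 8+2, 8+1, 14+0) = 14
r[7] = max(1+14, 2+9, 4+8, …, 14+1, 11+0) = 15
Maximum revenue is $15.
Now minimize piece count subject to staying optimal: for each k, pieces[k] = 1 + min over i with p[i]+r[k−i]=r[k] of pieces[k−i].
pieces[4] = 1
pieces[5] = 2
pieces[6] = 1
pieces[7] = 2

2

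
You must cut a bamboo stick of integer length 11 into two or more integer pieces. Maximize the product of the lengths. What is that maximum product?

54

Fill prod[k] for k=2..11: at each k try every first piece i and multiply by the better of (k−i) uncut or prod[k−i].
prod[2] = 1*max(1,0) = 1*1 = 1
prod[3] = max(1*2, 2*1) = 2
prod[4] = max(1*3, 2*2, 3*1) = 4
prod[5] = max(1*4, 2*3, 3*2, 4*1) = 6
prod[6] = max(1*6, 2*4, 3*3, 4*2, 5*1) = 9
prod[7] = max(1*9, 2*6, 3*4, 4*3, 5*2, 6*1) = 12
prod[8] = max(1*12, 2*9, 3*6, …, 6*2, 7*1) = 18
prod[9] = max(1*18, 2*12, 3*9, …, 7*2, 8*1) = 27
prod[10] = max(1*27, 2*18, 3*12, …, 8*2, 9*1) = 36
prod[11] = max(1*36, 2*27, 3*18, …, 9*2, 10*1) = 54
One optimal split: 3 + 3 + 3 + 2; product 3*3*3*2 = 54.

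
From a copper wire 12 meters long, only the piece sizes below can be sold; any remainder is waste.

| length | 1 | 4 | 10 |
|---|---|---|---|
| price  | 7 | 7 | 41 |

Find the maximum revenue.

84

Build best[k] bottom-up: best[k] = max over allowed piece i of (p[i] + best[k−i]).
best[1] = 7
best[2] = 14  (first piece 1, then best[1]=7)
best[3] = 21  (first piece 1, then best[2]=14)
best[4] = max(7+21, 7+0) = 28
best[5] = max(7+28, 7+7) = 35
best[6] = max(7+35, 7+14) = 42
best[7] = max(7+42, 7+21) = 49
best[8] = max(7+49, 7+28) = 56
best[9] = max(7+56, 7+35) = 63
best[10] = max(7+63, 7+42, 41+0) = 70
best[11] = max(7+70, 7+49, 41+7) = 77
best[12] = max(7+77, 7+56, 41+14) = 84
One optimal cutting: 1 + 1 + 1 + 1 + 1 + 1 + 1 + 1 + 1 + 1 + 1 + 1 → €84.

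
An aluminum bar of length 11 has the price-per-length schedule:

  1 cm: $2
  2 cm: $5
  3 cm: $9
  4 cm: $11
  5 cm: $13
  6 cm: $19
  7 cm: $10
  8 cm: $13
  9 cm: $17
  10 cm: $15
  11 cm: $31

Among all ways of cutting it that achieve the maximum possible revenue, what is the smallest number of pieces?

Build r[k] bottom-up: r[k] = max over allowed piece i of (p[i] + r[k−i]).
r[1] = 2
r[2] = 5
r[3] = 9
r[4] = 11  (first piece 1, then r[3]=9)
r[5] = 14  (first piece 2, then r[3]=9)
r[6] = 19
r[7] = 21  (first piece 1, then r[6]=19)
r[8] = 24  (first piece 2, then r[6]=19)
r[9] = 28  (first piece 3, then r[6]=19)
r[10] = 30  (first piece 1, then r[9]=28)
r[11] = 33  (first piece 2, then r[9]=28)
Maximum revenue is $33.
Now minimize piece count subject to staying optimal: for each k, pieces[k] = 1 + min over i with p[i]+r[k−i]=r[k] of pieces[k−i].
pieces[8] = 2
pieces[9] = 2
pieces[10] = 2
pieces[11] = 3

3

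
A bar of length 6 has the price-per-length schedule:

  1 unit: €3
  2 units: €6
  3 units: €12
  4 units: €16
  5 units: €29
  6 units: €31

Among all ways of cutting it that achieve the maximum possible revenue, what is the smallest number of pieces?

Consider every possible first cut. r[k] is the best of p[i]+r[k−i] over all sellable i≤k.
r[1] = 3
r[2] = max(3+3, 6+0) = 6
r[3] = max(3+6, 6+3, 12+0) = 12
r[4] = max(3+12, 6+6, 12+3, 16+0) = 16
r[5] = max(3+16, 6+12, 12+6, 16+3, 29+0) = 29
r[6] = max(3+29, 6+16, 12+12, 16+6, 29+3, 31+0) = 32
Maximum revenue is €32.
Now minimize piece count subject to staying optimal: for each k, pieces[k] = 1 + min over i with p[i]+r[k−i]=r[k] of pieces[k−i].
pieces[3] = 1
pieces[4] = 1
pieces[5] = 1
pieces[6] = 2

2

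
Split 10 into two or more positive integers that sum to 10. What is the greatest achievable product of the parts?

Fill f[k] for k=2..10: at each k try every first piece i and multiply by the better of (k−i) uncut or f[k−i].
f[2] = 1·max(1,0) = 1·1 = 1
f[3] = max(1·2, 2·1) = 2
f[4] = max(1·3, 2·2, 3·1) = 4
f[5] = max(1·4, 2·3, 3·2, 4·1) = 6
f[6] = max(1·6, 2·4, 3·3, 4·2, 5·1) = 9
f[7] = max(1·9, 2·6, 3·4, 4·3, 5·2, 6·1) = 12
f[8] = max(1·12, 2·9, 3·6, …, 6·2, 7·1) = 18
f[9] = max(1·18, 2·12, 3·9, …, 7·2, 8·1) = 27
f[10] = max(1·27, 2·18, 3·12, …, 8·2, 9·1) = 36
One optimal split: 3 + 3 + 2 + 2; product 3·3·2·2 = 36.

36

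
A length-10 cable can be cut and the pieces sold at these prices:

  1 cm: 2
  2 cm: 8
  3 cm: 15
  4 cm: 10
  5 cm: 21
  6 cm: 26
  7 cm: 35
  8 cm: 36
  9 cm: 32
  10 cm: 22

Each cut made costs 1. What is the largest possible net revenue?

49

Let net[k] be the best obtainable value from length k. For each k, try every first piece i and keep the best of price[i] + net[k−i] minus the 1 cut fee when i<k.
net[1] = 2
net[2] = max(2+2-1, 8+0) = 8
net[3] = max(2+8-1, 8+2-1, 15+0) = 15
net[4] = max(2+15-1, 8+8-1, 15+2-1, 10+0) = 16
net[5] = max(2+16-1, 8+15-1, 15+8-1, 10+2-1, 21+0) = 22
net[6] = max(2+22-1, 8+16-1, 15+15-1, 10+8-1, 21+2-1, 26+0) = 29
net[7] = max(2+29-1, 8+22-1, 15+16-1, …, 26+2-1, 35+0) = 35
net[8] = max(2+35-1, 8+29-1, 15+22-1, …, 35+2-1, 36+0) = 36
net[9] = max(2+36-1, 8+35-1, 15+29-1, …, 36+2-1, 32+0) = 43
net[10] = max(2+43-1, 8+36-1, 15+35-1, …, 32+2-1, 22+0) = 49
One optimal plan: pieces 7 + 3 (1 cut) → 50 − 1 = 49.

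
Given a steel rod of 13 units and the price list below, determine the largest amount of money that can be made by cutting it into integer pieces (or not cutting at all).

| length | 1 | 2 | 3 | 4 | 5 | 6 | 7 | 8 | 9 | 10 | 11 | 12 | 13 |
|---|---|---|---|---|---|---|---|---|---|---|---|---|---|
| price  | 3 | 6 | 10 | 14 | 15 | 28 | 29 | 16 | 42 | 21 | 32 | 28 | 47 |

59

Consider every possible first cut. r[k] is the best of p[i]+r[k−i] over all sellable i≤k.
r[1] = 3
r[2] = max(3+3, 6+0) = 6
r[3] = max(3+6, 6+3, 10+0) = 10
r[4] = max(3+10, 6+6, 10+3, 14+0) = 14
r[5] = max(3+14, 6+10, 10+6, 14+3, 15+0) = 17
r[6] = max(3+17, 6+14, 10+10, 14+6, 15+3, 28+0) = 28
r[7] = max(3+28, 6+17, 10+14, …, 28+3, 29+0) = 31
r[8] = max(3+31, 6+28, 10+17, …, 29+3, 16+0) = 34
r[9] = max(3+34, 6+31, 10+28, …, 16+3, 42+0) = 42
r[10] = max(3+42, 6+34, 10+31, …, 42+3, 21+0) = 45
r[11] = max(3+45, 6+42, 10+34, …, 21+3, 32+0) = 48
r[12] = max(3+48, 6+45, 10+42, …, 32+3, 28+0) = 56
r[13] = max(3+56, 6+48, 10+45, …, 28+3, 47+0) = 59
One optimal cutting: 6 + 6 + 1 → $28 + $28 + $3 = $59.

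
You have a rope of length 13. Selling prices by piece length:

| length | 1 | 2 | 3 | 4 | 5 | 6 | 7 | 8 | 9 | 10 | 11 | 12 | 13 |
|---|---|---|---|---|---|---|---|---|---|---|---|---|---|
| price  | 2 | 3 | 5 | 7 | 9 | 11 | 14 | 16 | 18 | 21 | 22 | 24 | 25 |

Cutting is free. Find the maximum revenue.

27

Build R[k] bottom-up: R[k] = max over allowed piece i of (p[i] + R[k−i]).
R[1] = 2
R[2] = max(2+2, 3+0) = 4
R[3] = max(2+4, 3+2, 5+0) = 6
R[4] = max(2+6, 3+4, 5+2, 7+0) = 8
R[5] = max(2+8, 3+6, 5+4, 7+2, 9+0) = 10
R[6] = max(2+10, 3+8, 5+6, 7+4, 9+2, 11+0) = 12
R[7] = max(2+12, 3+10, 5+8, …, 11+2, 14+0) = 14
R[8] = max(2+14, 3+12, 5+10, …, 14+2, 16+0) = 16
R[9] = max(2+16, 3+14, 5+12, …, 16+2, 18+0) = 18
R[10] = max(2+18, 3+16, 5+14, …, 18+2, 21+0) = 21
R[11] = max(2+21, 3+18, 5+16, …, 21+2, 22+0) = 23
R[12] = max(2+23, 3+21, 5+18, …, 22+2, 24+0) = 25
R[13] = max(2+25, 3+23, 5+21, …, 24+2, 25+0) = 27
One optimal cutting: 10 + 1 + 1 + 1 → 21 + 2 + 2 + 2 = 27.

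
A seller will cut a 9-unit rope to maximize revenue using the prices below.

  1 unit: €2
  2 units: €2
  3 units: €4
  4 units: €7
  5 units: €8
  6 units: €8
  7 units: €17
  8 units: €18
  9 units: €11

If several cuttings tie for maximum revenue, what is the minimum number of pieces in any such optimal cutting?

Let r[k] be the best obtainable value from length k. For each k, try every first piece i and keep the best of price[i] + r[k−i].
r[1] = 2
r[2] = 4  (first piece 1, then r[1]=2)
r[3] = 6  (first piece 1, then r[2]=4)
r[4] = 8  (first piece 1, then r[3]=6)
r[5] = 10  (first piece 1, then r[4]=8)
r[6] = 12  (first piece 1, then r[5]=10)
r[7] = 17
r[8] = 19  (first piece 1, then r[7]=17)
r[9] = 21  (first piece 1, then r[8]=19)
Maximum revenue is €21.
Now minimize piece count subject to staying optimal: for each k, pieces[k] = 1 + min over i with p[i]+r[k−i]=r[k] of pieces[k−i].
pieces[6] = 6
pieces[7] = 1
pieces[8] = 2
pieces[9] = 3

3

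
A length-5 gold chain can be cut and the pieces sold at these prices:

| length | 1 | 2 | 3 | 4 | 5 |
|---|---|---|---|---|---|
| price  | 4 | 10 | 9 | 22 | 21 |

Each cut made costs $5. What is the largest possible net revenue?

Let r[k] be the best obtainable value from length k. For each k, try every first piece i and keep the best of price[i] + r[k−i] minus the 5 cut fee when i<k.
r[1] = 4
r[2] = max(4+4-5, 10+0) = 10
r[3] = max(4+10-5, 10+4-5, 9+0) = 9
r[4] = max(4+9-5, 10+10-5, 9+4-5, 22+0) = 22
r[5] = max(4+22-5, 10+9-5, 9+10-5, 22+4-5, 21+0) = 21
One optimal plan: pieces 4 + 1 (1 cut) → $26 − $5 = $21.

21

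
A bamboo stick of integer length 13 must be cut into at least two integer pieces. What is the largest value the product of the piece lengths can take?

Fill m[k] for k=2..13: at each k try every first piece i and multiply by the better of (k−i) uncut or m[k−i].
m[2] = 1·max(1,0) = 1·1 = 1
m[3] = 1·max(2,1) = 1·2 = 2
m[4] = 2·max(2,1) = 2·2 = 4
m[5] = 2·max(3,2) = 2·3 = 6
m[6] = 3·max(3,2) = 3·3 = 9
m[7] = 2·max(5,6) = 2·6 = 12
m[8] = 2·max(6,9) = 2·9 = 18
m[9] = 3·max(6,9) = 3·9 = 27
m[10] = 2·max(8,18) = 2·18 = 36
m[11] = 2·max(9,27) = 2·27 = 54
m[12] = 3·max(9,27) = 3·27 = 81
m[13] = 2·max(11,54) = 2·54 = 108
One optimal split: 3 + 3 + 3 + 2 + 2; product 3·3·3·2·2 = 108.

108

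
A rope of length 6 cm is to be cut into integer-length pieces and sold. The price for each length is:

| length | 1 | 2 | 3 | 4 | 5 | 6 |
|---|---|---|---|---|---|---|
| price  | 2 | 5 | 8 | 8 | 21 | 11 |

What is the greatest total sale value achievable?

Consider every possible first cut. v[k] is the best of p[i]+v[k−i] over all sellable i≤k.
v[1] = 2
v[2] = max(2+2, 5+0) = 5
v[3] = max(2+5, 5+2, 8+0) = 8
v[4] = max(2+8, 5+5, 8+2, 8+0) = 10
v[5] = max(2+10, 5+8, 8+5, 8+2, 21+0) = 21
v[6] = max(2+21, 5+10, 8+8, 8+5, 21+2, 11+0) = 23
One optimal cutting: 5 + 1 → €21 + €2 = €23.

23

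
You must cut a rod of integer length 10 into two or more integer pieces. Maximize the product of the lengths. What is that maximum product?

Let prod[k] be the best product for length k (with at least one cut). For each first piece i, the rest contributes max(k−i, prod[k−i]).
prod[2] = 1·max(1,0) = 1·1 = 1
prod[3] = max(1·2, 2·1) = 2
prod[4] = max(1·3, 2·2, 3·1) = 4
prod[5] = max(1·4, 2·3, 3·2, 4·1) = 6
prod[6] = max(1·6, 2·4, 3·3, 4·2, 5·1) = 9
prod[7] = max(1·9, 2·6, 3·4, 4·3, 5·2, 6·1) = 12
prod[8] = max(1·12, 2·9, 3·6, …, 6·2, 7·1) = 18
prod[9] = max(1·18, 2·12, 3·9, …, 7·2, 8·1) = 27
prod[10] = max(1·27, 2·18, 3·12, …, 8·2, 9·1) = 36
One optimal split: 3 + 3 + 2 + 2; product 3·3·2·2 = 36.

36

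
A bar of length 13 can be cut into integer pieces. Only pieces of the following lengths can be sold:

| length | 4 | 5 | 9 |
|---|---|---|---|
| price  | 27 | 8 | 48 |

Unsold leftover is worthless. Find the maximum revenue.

81

Let best[k] be the best obtainable value from length k. For each k, try every first piece i and keep the best of price[i] + best[k−i].
best[1] = 0
best[2] = 0
best[3] = 0
best[4] = 27
best[5] = max(27+0, 8+0) = 27
best[6] = max(27+0, 8+0) = 27
best[7] = max(27+0, 8+0) = 27
best[8] = max(27+27, 8+0) = 54
best[9] = max(27+27, 8+27, 48+0) = 54
best[10] = max(27+27, 8+27, 48+0) = 54
best[11] = max(27+27, 8+27, 48+0) = 54
best[12] = max(27+54, 8+27, 48+0) = 81
best[13] = max(27+54, 8+54, 48+27) = 81
One optimal cutting: pieces 4 + 4 + 4 with 1 meter of scrap → €81.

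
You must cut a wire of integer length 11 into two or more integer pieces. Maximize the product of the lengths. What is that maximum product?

Define f[k] = max over 1≤i<k of i · max(k−i, f[k−i]); the inner max lets the remainder stay uncut if that's better.
f[2] = 1·max(1,0) = 1·1 = 1
f[3] = max(1·2, 2·1) = 2
f[4] = max(1·3, 2·2, 3·1) = 4
f[5] = max(1·4, 2·3, 3·2, 4·1) = 6
f[6] = max(1·6, 2·4, 3·3, 4·2, 5·1) = 9
f[7] = max(1·9, 2·6, 3·4, 4·3, 5·2, 6·1) = 12
f[8] = max(1·12, 2·9, 3·6, …, 6·2, 7·1) = 18
f[9] = max(1·18, 2·12, 3·9, …, 7·2, 8·1) = 27
f[10] = max(1·27, 2·18, 3·12, …, 8·2, 9·1) = 36
f[11] = max(1·36, 2·27, 3·18, …, 9·2, 10·1) = 54
One optimal split: 3 + 3 + 3 + 2; product 3·3·3·2 = 54.

54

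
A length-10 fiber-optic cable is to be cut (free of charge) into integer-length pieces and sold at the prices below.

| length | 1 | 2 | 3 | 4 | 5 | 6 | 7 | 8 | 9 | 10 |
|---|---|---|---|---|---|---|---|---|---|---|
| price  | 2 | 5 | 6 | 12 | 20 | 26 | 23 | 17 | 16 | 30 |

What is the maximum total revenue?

40

Consider every possible first cut. v[k] is the best of p[i]+v[k−i] over all sellable i≤k.
v[1] = 2
v[2] = max(2+2, 5+0) = 5
v[3] = max(2+5, 5+2, 6+0) = 7
v[4] = max(2+7, 5+5, 6+2, 12+0) = 12
v[5] = max(2+12, 5+7, 6+5, 12+2, 20+0) = 20
v[6] = max(2+20, 5+12, 6+7, 12+5, 20+2, 26+0) = 26
v[7] = max(2+26, 5+20, 6+12, …, 26+2, 23+0) = 28
v[8] = max(2+28, 5+26, 6+20, …, 23+2, 17+0) = 31
v[9] = max(2+31, 5+28, 6+26, …, 17+2, 16+0) = 33
v[10] = max(2+33, 5+31, 6+28, …, 16+2, 30+0) = 40
One optimal cutting: 5 + 5 → $20 + $20 = $40.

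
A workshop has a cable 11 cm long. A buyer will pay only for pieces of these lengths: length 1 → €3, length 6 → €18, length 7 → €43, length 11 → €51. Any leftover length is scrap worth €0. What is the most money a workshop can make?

Let r[k] be the best obtainable value from length k. For each k, try every first piece i and keep the best of price[i] + r[k−i].
r[1] = 3
r[2] = 6  (first piece 1, then r[1]=3)
r[3] = 9  (first piece 1, then r[2]=6)
r[4] = 12  (first piece 1, then r[3]=9)
r[5] = 15  (first piece 1, then r[4]=12)
r[6] = 18  (first piece 1, then r[5]=15)
r[7] = 43
r[8] = 46  (first piece 1, then r[7]=43)
r[9] = 49  (first piece 1, then r[8]=46)
r[10] = 52  (first piece 1, then r[9]=49)
r[11] = 55  (first piece 1, then r[10]=52)
One optimal cutting: 7 + 1 + 1 + 1 + 1 → €55.

55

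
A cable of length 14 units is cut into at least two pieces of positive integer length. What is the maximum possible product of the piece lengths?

Fill P[k] for k=2..14: at each k try every first piece i and multiply by the better of (k−i) uncut or P[k−i].
Small cases: P[2]=1, P[3]=2, P[4]=4, P[5]=6, P[6]=9.
P[7] = 2·max(5,6) = 2·6 = 12
P[8] = 2·max(6,9) = 2·9 = 18
P[9] = 3·max(6,9) = 3·9 = 27
P[10] = 2·max(8,18) = 2·18 = 36
P[11] = 2·max(9,27) = 2·27 = 54
P[12] = 3·max(9,27) = 3·27 = 81
P[13] = 2·max(11,54) = 2·54 = 108
P[14] = 2·max(12,81) = 2·81 = 162
One optimal split: 3 + 3 + 3 + 3 + 2; product 3·3·3·3·2 = 162.

162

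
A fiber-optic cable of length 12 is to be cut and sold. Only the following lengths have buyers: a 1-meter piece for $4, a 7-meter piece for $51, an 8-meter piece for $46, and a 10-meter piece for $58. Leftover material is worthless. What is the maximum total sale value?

71

Let best[k] be the best obtainable value from length k. For each k, try every first piece i and keep the best of price[i] + best[k−i].
best[1] = 4
best[2] = 8  (first piece 1, then best[1]=4)
best[3] = 12  (first piece 1, then best[2]=8)
best[4] = 16  (first piece 1, then best[3]=12)
best[5] = 20  (first piece 1, then best[4]=16)
best[6] = 24  (first piece 1, then best[5]=20)
best[7] = max(4+24, 51+0) = 51
best[8] = max(4+51, 51+4, 46+0) = 55
best[9] = max(4+55, 51+8, 46+4) = 59
best[10] = max(4+59, 51+12, 46+8, 58+0) = 63
best[11] = max(4+63, 51+16, 46+12, 58+4) = 67
best[12] = max(4+67, 51+20, 46+16, 58+8) = 71
One optimal cutting: 7 + 1 + 1 + 1 + 1 + 1 → $71.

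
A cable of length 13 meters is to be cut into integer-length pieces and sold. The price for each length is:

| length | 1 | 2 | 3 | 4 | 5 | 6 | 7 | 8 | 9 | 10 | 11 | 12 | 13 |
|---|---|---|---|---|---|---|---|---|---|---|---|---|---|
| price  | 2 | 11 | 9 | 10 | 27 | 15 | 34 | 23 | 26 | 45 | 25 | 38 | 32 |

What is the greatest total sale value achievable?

71

Consider every possible first cut. v[k] is the best of p[i]+v[k−i] over all sellable i≤k.
v[1] = 2
v[2] = max(2+2, 11+0) = 11
v[3] = max(2+11, 11+2, 9+0) = 13
v[4] = max(2+13, 11+11, 9+2, 10+0) = 22
v[5] = max(2+22, 11+13, 9+11, 10+2, 27+0) = 27
v[6] = max(2+27, 11+22, 9+13, 10+11, 27+2, 15+0) = 33
v[7] = max(2+33, 11+27, 9+22, …, 15+2, 34+0) = 38
v[8] = max(2+38, 11+33, 9+27, …, 34+2, 23+0) = 44
v[9] = max(2+44, 11+38, 9+33, …, 23+2, 26+0) = 49
v[10] = max(2+49, 11+44, 9+38, …, 26+2, 45+0) = 55
v[11] = max(2+55, 11+49, 9+44, …, 45+2, 25+0) = 60
v[12] = max(2+60, 11+55, 9+49, …, 25+2, 38+0) = 66
v[13] = max(2+66, 11+60, 9+55, …, 38+2, 32+0) = 71
One optimal cutting: 5 + 2 + 2 + 2 + 2 → 27 + 11 + 11 + 11 + 11 = 71.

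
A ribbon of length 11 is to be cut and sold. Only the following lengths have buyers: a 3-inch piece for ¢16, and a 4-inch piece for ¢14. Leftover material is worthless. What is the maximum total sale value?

48

Consider every possible first cut. best[k] is the best of p[i]+best[k−i] over all sellable i≤k.
best[1] = 0
best[2] = 0
best[3] = 16
best[4] = 16
best[5] = 16
best[6] = 32  (first piece 3, then best[3]=16)
best[7] = 32
best[8] = 32
best[9] = 48  (first piece 3, then best[6]=32)
best[10] = 48
best[11] = 48
One optimal cutting: pieces 3 + 3 + 3 with 2 inches of scrap → ¢48.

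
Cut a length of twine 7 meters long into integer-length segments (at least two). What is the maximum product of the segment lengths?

12

Define f[k] = max over 1≤i<k of i · max(k−i, f[k−i]); the inner max lets the remainder stay uncut if that's better.
f[2] = 1·max(1,0) = 1·1 = 1
f[3] = 1·max(2,1) = 1·2 = 2
f[4] = 2·max(2,1) = 2·2 = 4
f[5] = 2·max(3,2) = 2·3 = 6
f[6] = 3·max(3,2) = 3·3 = 9
f[7] = 2·max(5,6) = 2·6 = 12
One optimal split: 3 + 2 + 2; product 3·2·2 = 12.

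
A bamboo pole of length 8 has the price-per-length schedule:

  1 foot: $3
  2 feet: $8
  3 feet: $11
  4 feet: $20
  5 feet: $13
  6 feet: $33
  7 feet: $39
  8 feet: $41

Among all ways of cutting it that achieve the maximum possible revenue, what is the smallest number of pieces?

2

Let r[k] be the best obtainable value from length k. For each k, try every first piece i and keep the best of price[i] + r[k−i].
r[1] = 3
r[2] = 8
r[3] = 11  (first piece 1, then r[2]=8)
r[4] = 20
r[5] = 23  (first piece 1, then r[4]=20)
r[6] = 33
r[7] = 39
r[8] = 42  (first piece 1, then r[7]=39)
Maximum revenue is $42.
Now minimize piece count subject to staying optimal: for each k, pieces[k] = 1 + min over i with p[i]+r[k−i]=r[k] of pieces[k−i].
pieces[5] = 2
pieces[6] = 1
pieces[7] = 1
pieces[8] = 2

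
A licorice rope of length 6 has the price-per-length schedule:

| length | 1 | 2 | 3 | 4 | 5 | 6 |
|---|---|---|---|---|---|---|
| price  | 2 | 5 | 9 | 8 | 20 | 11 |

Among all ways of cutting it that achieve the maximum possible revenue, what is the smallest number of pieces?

Build r[k] bottom-up: r[k] = max over allowed piece i of (p[i] + r[k−i]).
r[1] = 2
r[2] = max(2+2, 5+0) = 5
r[3] = max(2+5, 5+2, 9+0) = 9
r[4] = max(2+9, 5+5, 9+2, 8+0) = 11
r[5] = max(2+11, 5+9, 9+5, 8+2, 20+0) = 20
r[6] = max(2+20, 5+11, 9+9, 8+5, 20+2, 11+0) = 22
Maximum revenue is ¢22.
Now minimize piece count subject to staying optimal: for each k, pieces[k] = 1 + min over i with p[i]+r[k−i]=r[k] of pieces[k−i].
pieces[3] = 1
pieces[4] = 2
pieces[5] = 1
pieces[6] = 2

2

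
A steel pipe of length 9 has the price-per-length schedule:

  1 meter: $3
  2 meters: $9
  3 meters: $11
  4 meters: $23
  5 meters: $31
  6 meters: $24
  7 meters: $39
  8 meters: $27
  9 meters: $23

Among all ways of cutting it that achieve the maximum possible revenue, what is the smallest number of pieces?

2

Build r[k] bottom-up: r[k] = max over allowed piece i of (p[i] + r[k−i]).
r[1] = 3
r[2] = max(3+3, 9+0) = 9
r[3] = max(3+9, 9+3, 11+0) = 12
r[4] = max(3+12, 9+9, 11+3, 23+0) = 23
r[5] = max(3+23, 9+12, 11+9, 23+3, 31+0) = 31
r[6] = max(3+31, 9+23, 11+12, 23+9, 31+3, 24+0) = 34
r[7] = max(3+34, 9+31, 11+23, …, 24+3, 39+0) = 40
r[8] = max(3+40, 9+34, 11+31, …, 39+3, 27+0) = 46
r[9] = max(3+46, 9+40, 11+34, …, 27+3, 23+0) = 54
Maximum revenue is $54.
Now minimize piece count subject to staying optimal: for each k, pieces[k] = 1 + min over i with p[i]+r[k−i]=r[k] of pieces[k−i].
pieces[6] = 2
pieces[7] = 2
pieces[8] = 2
pieces[9] = 2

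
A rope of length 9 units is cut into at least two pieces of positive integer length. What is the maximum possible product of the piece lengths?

Let m[k] be the best product for length k (with at least one cut). For each first piece i, the rest contributes max(k−i, m[k−i]).
m[2] = 1·max(1,0) = 1·1 = 1
m[3] = max(1·2, 2·1) = 2
m[4] = max(1·3, 2·2, 3·1) = 4
m[5] = max(1·4, 2·3, 3·2, 4·1) = 6
m[6] = max(1·6, 2·4, 3·3, 4·2, 5·1) = 9
m[7] = max(1·9, 2·6, 3·4, 4·3, 5·2, 6·1) = 12
m[8] = max(1·12, 2·9, 3·6, …, 6·2, 7·1) = 18
m[9] = max(1·18, 2·12, 3·9, …, 7·2, 8·1) = 27
One optimal split: 3 + 3 + 3; product 3·3·3 = 27.

27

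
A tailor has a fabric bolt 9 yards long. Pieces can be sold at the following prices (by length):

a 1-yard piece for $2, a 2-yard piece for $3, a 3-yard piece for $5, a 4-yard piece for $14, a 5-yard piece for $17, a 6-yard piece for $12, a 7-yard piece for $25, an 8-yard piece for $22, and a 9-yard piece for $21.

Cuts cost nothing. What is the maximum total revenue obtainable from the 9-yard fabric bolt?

31

Build r[k] bottom-up: r[k] = max over allowed piece i of (p[i] + r[k−i]).
r[1] = 2
r[2] = max(2+2, 3+0) = 4
r[3] = max(2+4, 3+2, 5+0) = 6
r[4] = max(2+6, 3+4, 5+2, 14+0) = 14
r[5] = max(2+14, 3+6, 5+4, 14+2, 17+0) = 17
r[6] = max(2+17, 3+14, 5+6, 14+4, 17+2, 12+0) = 19
r[7] = max(2+19, 3+17, 5+14, …, 12+2, 25+0) = 25
r[8] = max(2+25, 3+19, 5+17, …, 25+2, 22+0) = 28
r[9] = max(2+28, 3+25, 5+19, …, 22+2, 21+0) = 31
One optimal cutting: 5 + 4 → $17 + $14 = $31.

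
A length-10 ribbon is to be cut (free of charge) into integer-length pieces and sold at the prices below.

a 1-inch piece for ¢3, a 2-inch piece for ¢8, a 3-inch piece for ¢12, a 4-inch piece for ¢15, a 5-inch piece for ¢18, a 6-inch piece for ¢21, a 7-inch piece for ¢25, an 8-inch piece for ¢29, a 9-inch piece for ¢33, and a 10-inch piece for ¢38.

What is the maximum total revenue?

40

Consider every possible first cut. v[k] is the best of p[i]+v[k−i] over all sellable i≤k.
v[1] = 3
v[2] = max(3+3, 8+0) = 8
v[3] = max(3+8, 8+3, 12+0) = 12
v[4] = max(3+12, 8+8, 12+3, 15+0) = 16
v[5] = max(3+16, 8+12, 12+8, 15+3, 18+0) = 20
v[6] = max(3+20, 8+16, 12+12, 15+8, 18+3, 21+0) = 24
v[7] = max(3+24, 8+20, 12+16, …, 21+3, 25+0) = 28
v[8] = max(3+28, 8+24, 12+20, …, 25+3, 29+0) = 32
v[9] = max(3+32, 8+28, 12+24, …, 29+3, 33+0) = 36
v[10] = max(3+36, 8+32, 12+28, …, 33+3, 38+0) = 40
One optimal cutting: 2 + 2 + 2 + 2 + 2 → ¢8 + ¢8 + ¢8 + ¢8 + ¢8 = ¢40.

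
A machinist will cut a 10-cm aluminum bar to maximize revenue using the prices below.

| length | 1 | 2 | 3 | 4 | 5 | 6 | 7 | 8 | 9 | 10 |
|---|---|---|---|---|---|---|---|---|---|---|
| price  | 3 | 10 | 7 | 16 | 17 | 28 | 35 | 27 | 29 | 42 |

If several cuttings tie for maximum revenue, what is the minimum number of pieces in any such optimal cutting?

Build r[k] bottom-up: r[k] = max over allowed piece i of (p[i] + r[k−i]).
r[1] = 3
r[2] = max(3+3, 10+0) = 10
r[3] = max(3+10, 10+3, 7+0) = 13
r[4] = max(3+13, 10+10, 7+3, 16+0) = 20
r[5] = max(3+20, 10+13, 7+10, 16+3, 17+0) = 23
r[6] = max(3+23, 10+20, 7+13, 16+10, 17+3, 28+0) = 30
r[7] = max(3+30, 10+23, 7+20, …, 28+3, 35+0) = 35
r[8] = max(3+35, 10+30, 7+23, …, 35+3, 27+0) = 40
r[9] = max(3+40, 10+35, 7+30, …, 27+3, 29+0) = 45
r[10] = max(3+45, 10+40, 7+35, …, 29+3, 42+0) = 50
Maximum revenue is $50.
Now minimize piece count subject to staying optimal: for each k, pieces[k] = 1 + min over i with p[i]+r[k−i]=r[k] of pieces[k−i].
pieces[7] = 1
pieces[8] = 4
pieces[9] = 2
pieces[10] = 5

5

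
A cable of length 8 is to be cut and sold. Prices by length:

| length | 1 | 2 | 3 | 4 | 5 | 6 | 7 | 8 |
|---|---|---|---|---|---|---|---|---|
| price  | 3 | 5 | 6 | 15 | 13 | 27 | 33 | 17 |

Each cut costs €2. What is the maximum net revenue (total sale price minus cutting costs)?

34

Let r[k] be the best obtainable value from length k. For each k, try every first piece i and keep the best of price[i] + r[k−i] minus the 2 cut fee when i<k.
r[1] = 3
r[2] = max(3+3-2, 5+0) = 5
r[3] = max(3+5-2, 5+3-2, 6+0) = 6
r[4] = max(3+6-2, 5+5-2, 6+3-2, 15+0) = 15
r[5] = max(3+15-2, 5+6-2, 6+5-2, 15+3-2, 13+0) = 16
r[6] = max(3+16-2, 5+15-2, 6+6-2, 15+5-2, 13+3-2, 27+0) = 27
r[7] = max(3+27-2, 5+16-2, 6+15-2, …, 27+3-2, 33+0) = 33
r[8] = max(3+33-2, 5+27-2, 6+16-2, …, 33+3-2, 17+0) = 34
One optimal plan: pieces 7 + 1 (1 cut) → €36 − €2 = €34.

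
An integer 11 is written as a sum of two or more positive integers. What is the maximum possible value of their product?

Fill m[k] for k=2..11: at each k try every first piece i and multiply by the better of (k−i) uncut or m[k−i].
m[2] = 1×max(1,0) = 1×1 = 1
m[3] = max(1×2, 2×1) = 2
m[4] = max(1×3, 2×2, 3×1) = 4
m[5] = max(1×4, 2×3, 3×2, 4×1) = 6
m[6] = max(1×6, 2×4, 3×3, 4×2, 5×1) = 9
m[7] = max(1×9, 2×6, 3×4, 4×3, 5×2, 6×1) = 12
m[8] = max(1×12, 2×9, 3×6, …, 6×2, 7×1) = 18
m[9] = max(1×18, 2×12, 3×9, …, 7×2, 8×1) = 27
m[10] = max(1×27, 2×18, 3×12, …, 8×2, 9×1) = 36
m[11] = max(1×36, 2×27, 3×18, …, 9×2, 10×1) = 54
One optimal split: 3 + 3 + 3 + 2; product 3×3×3×2 = 54.

54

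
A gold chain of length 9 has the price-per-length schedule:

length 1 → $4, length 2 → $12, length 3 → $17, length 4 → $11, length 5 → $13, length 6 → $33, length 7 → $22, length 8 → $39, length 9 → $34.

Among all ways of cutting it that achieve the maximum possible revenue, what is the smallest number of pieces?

4

Consider every possible first cut. r[k] is the best of p[i]+r[k−i] over all sellable i≤k.
r[1] = 4
r[2] = max(4+4, 12+0) = 12
r[3] = max(4+12, 12+4, 17+0) = 17
r[4] = max(4+17, 12+12, 17+4, 11+0) = 24
r[5] = max(4+24, 12+17, 17+12, 11+4, 13+0) = 29
r[6] = max(4+29, 12+24, 17+17, 11+12, 13+4, 33+0) = 36
r[7] = max(4+36, 12+29, 17+24, …, 33+4, 22+0) = 41
r[8] = max(4+41, 12+36, 17+29, …, 22+4, 39+0) = 48
r[9] = max(4+48, 12+41, 17+36, …, 39+4, 34+0) = 53
Maximum revenue is $53.
Now minimize piece count subject to staying optimal: for each k, pieces[k] = 1 + min over i with p[i]+r[k−i]=r[k] of pieces[k−i].
pieces[6] = 3
pieces[7] = 3
pieces[8] = 4
pieces[9] = 4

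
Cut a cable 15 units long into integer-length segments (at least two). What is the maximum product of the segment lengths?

Let P[k] be the best product for length k (with at least one cut). For each first piece i, the rest contributes max(k−i, P[k−i]).
Small cases: P[2]=1, P[3]=2, P[4]=4, P[5]=6, P[6]=9, P[7]=12, P[8]=18, P[9]=27, P[10]=36.
P[11] = 2×max(9,27) = 2×27 = 54
P[12] = 3×max(9,27) = 3×27 = 81
P[13] = 2×max(11,54) = 2×54 = 108
P[14] = 2×max(12,81) = 2×81 = 162
P[15] = 3×max(12,81) = 3×81 = 243
One optimal split: 3 + 3 + 3 + 3 + 3; product 3×3×3×3×3 = 243.

243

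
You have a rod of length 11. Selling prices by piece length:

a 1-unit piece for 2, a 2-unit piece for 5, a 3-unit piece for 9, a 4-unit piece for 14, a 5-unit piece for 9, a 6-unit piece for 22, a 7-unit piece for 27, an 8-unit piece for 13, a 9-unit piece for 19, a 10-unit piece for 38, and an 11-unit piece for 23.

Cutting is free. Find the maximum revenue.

41

Build best[k] bottom-up: best[k] = max over allowed piece i of (p[i] + best[k−i]).
best[1] = 2
best[2] = max(2+2, 5+0) = 5
best[3] = max(2+5, 5+2, 9+0) = 9
best[4] = max(2+9, 5+5, 9+2, 14+0) = 14
best[5] = max(2+14, 5+9, 9+5, 14+2, 9+0) = 16
best[6] = max(2+16, 5+14, 9+9, 14+5, 9+2, 22+0) = 22
best[7] = max(2+22, 5+16, 9+14, …, 22+2, 27+0) = 27
best[8] = max(2+27, 5+22, 9+16, …, 27+2, 13+0) = 29
best[9] = max(2+29, 5+27, 9+22, …, 13+2, 19+0) = 32
best[10] = max(2+32, 5+29, 9+27, …, 19+2, 38+0) = 38
best[11] = max(2+38, 5+32, 9+29, …, 38+2, 23+0) = 41
One optimal cutting: 7 + 4 → 27 + 14 = 41.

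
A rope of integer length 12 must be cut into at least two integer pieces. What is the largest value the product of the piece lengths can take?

81

Let prod[k] be the best product for length k (with at least one cut). For each first piece i, the rest contributes max(k−i, prod[k−i]).
Small cases: prod[2]=1, prod[3]=2, prod[4]=4, prod[5]=6, prod[6]=9.
prod[7] = 2*max(5,6) = 2*6 = 12
prod[8] = 2*max(6,9) = 2*9 = 18
prod[9] = 3*max(6,9) = 3*9 = 27
prod[10] = 2*max(8,18) = 2*18 = 36
prod[11] = 2*max(9,27) = 2*27 = 54
prod[12] = 3*max(9,27) = 3*27 = 81
One optimal split: 3 + 3 + 3 + 3; product 3*3*3*3 = 81.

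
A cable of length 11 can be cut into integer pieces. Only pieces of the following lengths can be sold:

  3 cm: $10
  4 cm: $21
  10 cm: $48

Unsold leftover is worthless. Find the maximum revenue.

52

Let best[k] be the best obtainable value from length k. For each k, try every first piece i and keep the best of price[i] + best[k−i].
best[1] = 0
best[2] = 0
best[3] = 10
best[4] = max(10+0, 21+0) = 21
best[5] = max(10+0, 21+0) = 21
best[6] = max(10+10, 21+0) = 21
best[7] = max(10+21, 21+10) = 31
best[8] = max(10+21, 21+21) = 42
best[9] = max(10+21, 21+21) = 42
best[10] = max(10+31, 21+21, 48+0) = 48
best[11] = max(10+42, 21+31, 48+0) = 52
One optimal cutting: 4 + 4 + 3 → $52.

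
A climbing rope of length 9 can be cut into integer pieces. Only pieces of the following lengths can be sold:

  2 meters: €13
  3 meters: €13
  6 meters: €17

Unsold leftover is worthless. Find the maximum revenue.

52

Consider every possible first cut. r[k] is the best of p[i]+r[k−i] over all sellable i≤k.
r[1] = 0
r[2] = 13
r[3] = max(13+0, 13+0) = 13
r[4] = max(13+13, 13+0) = 26
r[5] = max(13+13, 13+13) = 26
r[6] = max(13+26, 13+13, 17+0) = 39
r[7] = max(13+26, 13+26, 17+0) = 39
r[8] = max(13+39, 13+26, 17+13) = 52
r[9] = max(13+39, 13+39, 17+13) = 52
One optimal cutting: pieces 2 + 2 + 2 + 2 with 1 meter of scrap → €52.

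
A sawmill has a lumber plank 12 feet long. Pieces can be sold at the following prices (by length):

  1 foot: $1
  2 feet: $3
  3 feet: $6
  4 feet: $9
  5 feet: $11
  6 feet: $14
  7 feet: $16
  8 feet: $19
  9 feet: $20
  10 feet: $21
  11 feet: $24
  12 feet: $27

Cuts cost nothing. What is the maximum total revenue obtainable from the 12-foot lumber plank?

28

Let best[k] be the best obtainable value from length k. For each k, try every first piece i and keep the best of price[i] + best[k−i].
best[1] = 1
best[2] = max(1+1, 3+0) = 3
best[3] = max(1+3, 3+1, 6+0) = 6
best[4] = max(1+6, 3+3, 6+1, 9+0) = 9
best[5] = max(1+9, 3+6, 6+3, 9+1, 11+0) = 11
best[6] = max(1+11, 3+9, 6+6, 9+3, 11+1, 14+0) = 14
best[7] = max(1+14, 3+11, 6+9, …, 14+1, 16+0) = 16
best[8] = max(1+16, 3+14, 6+11, …, 16+1, 19+0) = 19
best[9] = max(1+19, 3+16, 6+14, …, 19+1, 20+0) = 20
best[10] = max(1+20, 3+19, 6+16, …, 20+1, 21+0) = 23
best[11] = max(1+23, 3+20, 6+19, …, 21+1, 24+0) = 25
best[12] = max(1+25, 3+23, 6+20, …, 24+1, 27+0) = 28
One optimal cutting: 8 + 4 → $19 + $9 = $28.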